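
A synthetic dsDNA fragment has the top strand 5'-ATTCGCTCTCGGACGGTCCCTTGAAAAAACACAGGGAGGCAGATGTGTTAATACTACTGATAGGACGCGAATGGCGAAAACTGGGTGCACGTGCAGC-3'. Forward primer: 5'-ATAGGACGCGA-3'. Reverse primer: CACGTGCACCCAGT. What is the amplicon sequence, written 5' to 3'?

5'-ATAGGACGCGAATGGCGAAAACTGGGTGCACGTG-3'

The forward primer matches the template at positions 60–70.
Taking the reverse complement of CACGTGCACCCAGT gives ACTGGGTGCACGTG, found at positions 80–93 on the template; the primer anneals here to the top strand with its 3' end pointing upstream.
The product is the template from position 60 through 93 (34 bp).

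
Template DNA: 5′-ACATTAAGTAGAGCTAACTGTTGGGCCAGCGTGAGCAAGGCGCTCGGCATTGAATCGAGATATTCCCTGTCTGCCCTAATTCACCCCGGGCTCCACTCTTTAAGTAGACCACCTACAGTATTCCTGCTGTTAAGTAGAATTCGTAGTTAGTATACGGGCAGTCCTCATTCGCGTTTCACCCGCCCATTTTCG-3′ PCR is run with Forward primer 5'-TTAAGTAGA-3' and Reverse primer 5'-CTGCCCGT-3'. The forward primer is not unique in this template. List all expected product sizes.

158 bp, 62 bp, 32 bp

The forward primer TTAAGTAGA matches the top strand at positions 4–12, 100–108, 130–138.
The reverse primer's reverse complement is ACGGGCAG, matching at positions 154–161.
Each forward site pairs with the reverse site to give a product ending at position 161: sizes 158, 62, 32 bp.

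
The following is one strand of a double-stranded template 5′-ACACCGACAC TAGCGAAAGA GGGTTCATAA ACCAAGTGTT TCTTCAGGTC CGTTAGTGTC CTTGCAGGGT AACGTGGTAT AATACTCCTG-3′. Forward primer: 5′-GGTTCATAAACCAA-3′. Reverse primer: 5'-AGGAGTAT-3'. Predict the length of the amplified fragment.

68 bp

Forward primer GGTTCATAAACCAA is found on the top strand at positions 22–35.
Reverse complement of the reverse primer: ATACTCCT. This occurs on the top strand at positions 82–89.
The product runs from position 22 to position 89, so its length is 89 − 22 + 1 = 68 bp.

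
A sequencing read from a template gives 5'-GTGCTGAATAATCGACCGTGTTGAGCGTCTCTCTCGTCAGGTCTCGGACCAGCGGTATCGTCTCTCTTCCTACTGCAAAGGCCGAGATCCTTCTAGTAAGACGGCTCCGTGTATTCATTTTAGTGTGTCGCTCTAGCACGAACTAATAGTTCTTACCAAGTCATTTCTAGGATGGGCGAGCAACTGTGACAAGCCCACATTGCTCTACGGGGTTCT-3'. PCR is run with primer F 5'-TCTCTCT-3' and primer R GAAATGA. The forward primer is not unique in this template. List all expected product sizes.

140 bp, 107 bp

The forward primer TCTCTCT matches the top strand at positions 28–34, 61–67.
The reverse primer's reverse complement is TCATTTC, matching at positions 161–167.
Each forward site pairs with the reverse site to give a product ending at position 167: sizes 140, 107 bp.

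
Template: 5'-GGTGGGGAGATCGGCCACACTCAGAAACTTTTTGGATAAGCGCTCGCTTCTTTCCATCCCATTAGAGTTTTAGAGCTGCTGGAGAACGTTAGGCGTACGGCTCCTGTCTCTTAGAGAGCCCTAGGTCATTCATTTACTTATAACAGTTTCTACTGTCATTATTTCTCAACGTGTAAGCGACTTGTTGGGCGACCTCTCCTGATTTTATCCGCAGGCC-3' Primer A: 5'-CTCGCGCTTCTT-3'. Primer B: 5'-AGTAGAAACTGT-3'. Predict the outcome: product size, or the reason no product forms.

Primer A (CTCGCGCTTCTT) does not match the top strand, and its reverse complement AAGAAGCGCGAG does not match either.
With no annealing site for primer A, no amplification occurs.

No product — primer A has no binding site in the template.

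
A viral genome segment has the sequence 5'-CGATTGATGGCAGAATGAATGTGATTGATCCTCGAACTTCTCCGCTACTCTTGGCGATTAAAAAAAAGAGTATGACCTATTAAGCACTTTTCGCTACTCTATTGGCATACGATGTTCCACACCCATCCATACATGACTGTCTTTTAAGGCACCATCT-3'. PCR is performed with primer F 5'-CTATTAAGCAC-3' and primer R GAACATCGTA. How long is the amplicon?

41 bp

Forward primer CTATTAAGCAC is found on the top strand at positions 77–87.
Taking the reverse complement of GAACATCGTA gives TACGATGTTC, found at positions 108–117 on the template; the primer anneals here to the top strand with its 3' end pointing upstream.
Amplicon spans positions 77–117: 41 bp.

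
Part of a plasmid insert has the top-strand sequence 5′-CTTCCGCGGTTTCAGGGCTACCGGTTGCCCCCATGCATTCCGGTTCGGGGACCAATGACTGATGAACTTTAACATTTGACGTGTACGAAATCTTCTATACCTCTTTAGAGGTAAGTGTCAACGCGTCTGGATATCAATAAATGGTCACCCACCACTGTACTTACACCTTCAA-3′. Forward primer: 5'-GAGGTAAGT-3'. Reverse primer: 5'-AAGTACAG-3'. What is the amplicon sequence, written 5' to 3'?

5'-GAGGTAAGTGTCAACGCGTCTGGATATCAATAAATGGTCACCCACCACTGTACTT-3'

Scanning the template, GAGGTAAGT occurs at positions 108–116; this primer anneals to the bottom strand there with its 3' end pointing downstream.
The reverse primer's reverse complement is CTGTACTT, which matches the template at positions 155–162.
The product is the template from position 108 through 162 (55 bp).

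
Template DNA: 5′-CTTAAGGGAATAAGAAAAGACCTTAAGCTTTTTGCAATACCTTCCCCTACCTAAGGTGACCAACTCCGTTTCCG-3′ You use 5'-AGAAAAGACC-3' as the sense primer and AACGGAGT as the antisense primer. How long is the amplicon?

The forward primer matches the template at positions 13–22.
The reverse primer's reverse complement is ACTCCGTT, which matches the template at positions 63–70.
Product length = (reverse-primer end) − (forward-primer start) + 1 = 70 − 13 + 1 = 58 bp.

58 bp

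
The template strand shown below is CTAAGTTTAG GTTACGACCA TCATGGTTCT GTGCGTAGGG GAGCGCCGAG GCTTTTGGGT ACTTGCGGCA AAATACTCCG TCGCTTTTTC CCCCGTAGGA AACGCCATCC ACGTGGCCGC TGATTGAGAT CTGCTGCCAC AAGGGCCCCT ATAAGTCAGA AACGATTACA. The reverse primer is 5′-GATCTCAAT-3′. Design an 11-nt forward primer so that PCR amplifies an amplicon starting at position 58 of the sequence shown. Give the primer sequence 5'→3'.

5'-GGTACTTGCGG-3'

The reverse primer's reverse complement ATTGAGATC matches the template at positions 123–131; the product starts at position 58.
The forward primer is identical to the top strand over positions 58–68: GGTACTTGCGG.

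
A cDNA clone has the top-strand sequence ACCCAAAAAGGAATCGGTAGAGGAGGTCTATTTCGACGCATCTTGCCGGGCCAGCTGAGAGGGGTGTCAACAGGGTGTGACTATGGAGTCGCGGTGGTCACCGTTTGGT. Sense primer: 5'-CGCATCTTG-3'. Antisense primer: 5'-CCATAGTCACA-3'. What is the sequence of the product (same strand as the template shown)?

The forward primer matches the template at positions 37–45.
Reverse complement of the reverse primer: TGTGACTATGG. This occurs on the top strand at positions 76–86.
The product is the template from position 37 through 86 (50 bp).

5'-CGCATCTTGCCGGGCCAGCTGAGAGGGGTGTCAACAGGGTGTGACTATGG-3'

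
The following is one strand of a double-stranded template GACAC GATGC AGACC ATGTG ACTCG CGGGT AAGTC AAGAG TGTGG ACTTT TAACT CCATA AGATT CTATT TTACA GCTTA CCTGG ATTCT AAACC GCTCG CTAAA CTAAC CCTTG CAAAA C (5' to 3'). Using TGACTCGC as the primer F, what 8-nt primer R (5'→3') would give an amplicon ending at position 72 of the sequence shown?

The forward primer binds at positions 19–26; the product's 3' end on the top strand is position 72.
The reverse primer anneals to the top strand over positions 65–72, i.e. to TCTATTTT.
Its sequence written 5'→3' is the reverse complement: AAAATAGA.

5'-AAAATAGA-3'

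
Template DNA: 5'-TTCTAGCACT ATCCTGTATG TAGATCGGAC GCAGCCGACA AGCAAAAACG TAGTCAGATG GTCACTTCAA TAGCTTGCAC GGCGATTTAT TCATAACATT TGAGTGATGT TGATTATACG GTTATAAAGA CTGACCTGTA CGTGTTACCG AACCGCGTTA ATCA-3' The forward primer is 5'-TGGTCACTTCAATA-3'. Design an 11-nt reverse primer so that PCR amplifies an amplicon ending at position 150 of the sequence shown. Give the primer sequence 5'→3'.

5'-CGGTAACACGT-3'

The forward primer binds at positions 59–72; the product's 3' end on the top strand is position 150.
The reverse primer anneals to the top strand over positions 140–150, i.e. to ACGTGTTACCG.
Its sequence written 5'→3' is the reverse complement: CGGTAACACGT.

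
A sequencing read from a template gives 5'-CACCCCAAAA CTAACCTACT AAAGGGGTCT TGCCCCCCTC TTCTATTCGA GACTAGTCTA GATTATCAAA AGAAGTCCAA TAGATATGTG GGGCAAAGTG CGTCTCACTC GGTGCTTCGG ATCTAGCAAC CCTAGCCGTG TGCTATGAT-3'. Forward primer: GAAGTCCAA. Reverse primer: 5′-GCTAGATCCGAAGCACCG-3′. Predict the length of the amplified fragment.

Scanning the template, GAAGTCCAA occurs at positions 72–80; this primer anneals to the bottom strand there with its 3' end pointing downstream.
The reverse primer's reverse complement is CGGTGCTTCGGATCTAGC, which matches the template at positions 110–127.
Amplicon spans positions 72–127: 56 bp.

56 bp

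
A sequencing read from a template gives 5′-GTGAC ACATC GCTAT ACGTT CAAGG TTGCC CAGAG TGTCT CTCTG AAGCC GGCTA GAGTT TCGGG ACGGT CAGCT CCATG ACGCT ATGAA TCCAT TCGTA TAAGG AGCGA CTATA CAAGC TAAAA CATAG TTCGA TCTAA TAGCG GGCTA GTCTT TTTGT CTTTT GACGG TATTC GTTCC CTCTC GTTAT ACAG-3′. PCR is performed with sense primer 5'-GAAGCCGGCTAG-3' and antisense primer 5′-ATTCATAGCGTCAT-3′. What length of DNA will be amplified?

Scanning the template, GAAGCCGGCTAG occurs at positions 45–56; this primer anneals to the bottom strand there with its 3' end pointing downstream.
The reverse primer's reverse complement is ATGACGCTATGAAT, which matches the template at positions 78–91.
The product runs from position 45 to position 91, so its length is 91 − 45 + 1 = 47 bp.

47 bp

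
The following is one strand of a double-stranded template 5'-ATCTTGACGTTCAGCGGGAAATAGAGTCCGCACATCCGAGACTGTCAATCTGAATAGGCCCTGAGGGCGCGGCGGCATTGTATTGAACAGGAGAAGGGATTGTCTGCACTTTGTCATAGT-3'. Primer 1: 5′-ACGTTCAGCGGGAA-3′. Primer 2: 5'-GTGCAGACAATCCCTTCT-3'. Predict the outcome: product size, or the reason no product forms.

Primer 1 (ACGTTCAGCGGGAA) matches the top strand at positions 7–20; it acts as a forward primer.
Primer 2's reverse complement is AGAAGGGATTGTCTGCAC, matching the top strand at positions 92–109; it acts as a reverse primer.
The 3' ends face each other across positions 7–109, giving a 103 bp product.

Yes — a 103 bp product.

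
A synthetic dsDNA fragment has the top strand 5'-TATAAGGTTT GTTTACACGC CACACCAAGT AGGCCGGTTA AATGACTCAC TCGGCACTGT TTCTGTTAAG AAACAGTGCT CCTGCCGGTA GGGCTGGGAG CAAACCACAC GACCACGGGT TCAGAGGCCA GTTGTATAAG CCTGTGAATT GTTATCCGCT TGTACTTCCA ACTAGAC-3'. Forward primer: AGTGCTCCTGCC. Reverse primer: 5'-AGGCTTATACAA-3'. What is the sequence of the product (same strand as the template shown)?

The forward primer matches the template at positions 75–86.
The reverse primer's reverse complement is TTGTATAAGCCT, which matches the template at positions 132–143.
The product is the template from position 75 through 143 (69 bp).

5'-AGTGCTCCTGCCGGTAGGGCTGGGAGCAAACCACACGACCACGGGTTCAGAGGCCAGTTGTATAAGCCT-3'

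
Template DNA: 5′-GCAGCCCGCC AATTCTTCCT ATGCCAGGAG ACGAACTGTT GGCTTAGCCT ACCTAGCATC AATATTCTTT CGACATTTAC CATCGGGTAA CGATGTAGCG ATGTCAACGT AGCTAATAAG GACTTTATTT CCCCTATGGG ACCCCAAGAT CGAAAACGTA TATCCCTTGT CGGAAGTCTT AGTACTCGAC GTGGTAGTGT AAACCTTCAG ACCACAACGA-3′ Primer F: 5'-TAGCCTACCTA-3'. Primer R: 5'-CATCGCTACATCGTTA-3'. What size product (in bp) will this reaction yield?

59 bp

Forward primer TAGCCTACCTA is found on the top strand at positions 45–55.
The reverse primer's reverse complement is TAACGATGTAGCGATG, which matches the template at positions 88–103.
The product runs from position 45 to position 103, so its length is 103 − 45 + 1 = 59 bp.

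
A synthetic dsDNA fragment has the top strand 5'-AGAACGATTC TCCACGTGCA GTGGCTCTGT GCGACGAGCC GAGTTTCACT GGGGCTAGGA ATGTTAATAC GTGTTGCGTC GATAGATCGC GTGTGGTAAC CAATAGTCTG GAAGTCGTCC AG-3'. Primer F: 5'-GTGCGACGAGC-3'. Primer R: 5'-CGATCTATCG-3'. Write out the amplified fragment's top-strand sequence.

5'-GTGCGACGAGCCGAGTTTCACTGGGGCTAGGAATGTTAATACGTGTTGCGTCGATAGATCG-3'

Scanning the template, GTGCGACGAGC occurs at positions 29–39; this primer anneals to the bottom strand there with its 3' end pointing downstream.
The reverse primer's reverse complement is CGATAGATCG, which matches the template at positions 80–89.
The product is the template from position 29 through 89 (61 bp).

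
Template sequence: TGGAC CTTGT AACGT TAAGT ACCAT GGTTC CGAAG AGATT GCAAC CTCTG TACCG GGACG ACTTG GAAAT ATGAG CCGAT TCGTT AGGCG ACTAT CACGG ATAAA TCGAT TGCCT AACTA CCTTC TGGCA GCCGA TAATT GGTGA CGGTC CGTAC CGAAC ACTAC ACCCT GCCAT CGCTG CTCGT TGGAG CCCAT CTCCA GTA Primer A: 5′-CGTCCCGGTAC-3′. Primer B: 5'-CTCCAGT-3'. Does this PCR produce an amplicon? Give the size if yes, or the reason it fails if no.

No product — the primers' 3' ends point away from each other.

Primer A (CGTCCCGGTAC) has reverse complement GTACCGGGACG, which matches the top strand at positions 50–60; primer A anneals to the top strand there with its 3' end pointing upstream toward position 50.
Primer B (CTCCAGT) matches the top strand directly at positions 196–202; it anneals to the bottom strand with its 3' end pointing downstream toward position 202.
The 3' ends diverge (primer A extends toward position 1, primer B toward position 203), so the primers never converge on a shared product.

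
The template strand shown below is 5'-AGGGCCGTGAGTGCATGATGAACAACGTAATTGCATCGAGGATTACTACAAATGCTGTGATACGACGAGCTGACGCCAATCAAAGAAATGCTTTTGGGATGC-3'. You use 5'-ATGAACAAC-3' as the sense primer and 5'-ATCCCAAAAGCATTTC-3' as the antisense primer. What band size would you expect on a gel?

The forward primer matches the template at positions 18–26.
Reverse complement of the reverse primer: GAAATGCTTTTGGGAT. This occurs on the top strand at positions 85–100.
Amplicon spans positions 18–100: 83 bp.

83 bp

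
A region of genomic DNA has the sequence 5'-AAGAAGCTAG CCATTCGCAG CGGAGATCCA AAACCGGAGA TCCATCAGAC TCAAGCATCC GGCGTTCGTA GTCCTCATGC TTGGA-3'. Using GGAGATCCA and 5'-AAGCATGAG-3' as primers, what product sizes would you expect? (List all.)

61 bp, 47 bp

The forward primer GGAGATCCA matches the top strand at positions 22–30, 36–44.
The reverse primer's reverse complement is CTCATGCTT, matching at positions 74–82.
Each forward site pairs with the reverse site to give a product ending at position 82: sizes 61, 47 bp.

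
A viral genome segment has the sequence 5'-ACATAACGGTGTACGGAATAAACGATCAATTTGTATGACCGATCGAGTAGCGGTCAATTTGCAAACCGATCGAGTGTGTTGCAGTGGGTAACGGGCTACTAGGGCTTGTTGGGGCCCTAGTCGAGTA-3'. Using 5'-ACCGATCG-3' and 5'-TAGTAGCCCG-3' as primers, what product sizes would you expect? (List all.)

The forward primer ACCGATCG matches the top strand at positions 38–45, 65–72.
The reverse primer's reverse complement is CGGGCTACTA, matching at positions 92–101.
Each forward site pairs with the reverse site to give a product ending at position 101: sizes 64, 37 bp.

64 bp, 37 bp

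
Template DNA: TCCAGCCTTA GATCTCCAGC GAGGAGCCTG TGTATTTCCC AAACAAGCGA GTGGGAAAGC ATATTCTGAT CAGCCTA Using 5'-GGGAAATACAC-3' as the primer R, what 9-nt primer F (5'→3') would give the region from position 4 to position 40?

The reverse primer's reverse complement GTGTATTTCCC matches the template at positions 30–40; the product starts at position 4.
The forward primer is identical to the top strand over positions 4–12: AGCCTTAGA.

5'-AGCCTTAGA-3'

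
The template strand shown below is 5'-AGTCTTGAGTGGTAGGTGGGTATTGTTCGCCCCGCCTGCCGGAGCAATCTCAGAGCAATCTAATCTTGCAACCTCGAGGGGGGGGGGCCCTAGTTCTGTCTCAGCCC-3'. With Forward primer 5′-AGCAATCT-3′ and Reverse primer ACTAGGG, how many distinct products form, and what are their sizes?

Two products: 52 bp, 41 bp

The forward primer AGCAATCT matches the top strand at positions 43–50, 54–61.
The reverse primer's reverse complement is CCCTAGT, matching at positions 88–94.
Each forward site pairs with the reverse site to give a product ending at position 94: sizes 52, 41 bp.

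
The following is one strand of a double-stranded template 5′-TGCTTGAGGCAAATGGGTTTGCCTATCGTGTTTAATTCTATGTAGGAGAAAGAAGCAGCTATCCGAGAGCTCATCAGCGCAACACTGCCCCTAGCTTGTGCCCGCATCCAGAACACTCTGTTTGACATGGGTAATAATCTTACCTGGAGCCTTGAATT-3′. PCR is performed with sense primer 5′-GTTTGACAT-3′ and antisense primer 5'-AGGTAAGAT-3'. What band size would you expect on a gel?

26 bp

The forward primer matches the template at positions 120–128.
Taking the reverse complement of AGGTAAGAT gives ATCTTACCT, found at positions 137–145 on the template; the primer anneals here to the top strand with its 3' end pointing upstream.
Product length = (reverse-primer end) − (forward-primer start) + 1 = 145 − 120 + 1 = 26 bp.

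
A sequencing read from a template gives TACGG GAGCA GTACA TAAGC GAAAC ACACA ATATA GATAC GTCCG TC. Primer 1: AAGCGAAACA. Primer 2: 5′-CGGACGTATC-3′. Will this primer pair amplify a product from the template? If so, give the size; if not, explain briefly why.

Primer 1 (AAGCGAAACA) matches the top strand at positions 17–26; it acts as a forward primer.
Primer 2's reverse complement is GATACGTCCG, matching the top strand at positions 36–45; it acts as a reverse primer.
The 3' ends face each other across positions 17–45, giving a 29 bp product.

Yes — a 29 bp product.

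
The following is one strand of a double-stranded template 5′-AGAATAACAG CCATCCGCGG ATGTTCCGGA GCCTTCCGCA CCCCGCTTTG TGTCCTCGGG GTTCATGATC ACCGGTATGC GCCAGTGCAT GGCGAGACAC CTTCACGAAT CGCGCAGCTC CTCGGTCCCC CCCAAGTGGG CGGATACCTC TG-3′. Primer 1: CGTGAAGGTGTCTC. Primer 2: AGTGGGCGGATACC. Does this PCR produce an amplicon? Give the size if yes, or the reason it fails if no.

No product — the primers' 3' ends point away from each other.

Primer 1 (CGTGAAGGTGTCTC) has reverse complement GAGACACCTTCACG, which matches the top strand at positions 94–107; primer 1 anneals to the top strand there with its 3' end pointing upstream toward position 94.
Primer 2 (AGTGGGCGGATACC) matches the top strand directly at positions 135–148; it anneals to the bottom strand with its 3' end pointing downstream toward position 148.
The 3' ends diverge (primer 1 extends toward position 1, primer 2 toward position 152), so the primers never converge on a shared product.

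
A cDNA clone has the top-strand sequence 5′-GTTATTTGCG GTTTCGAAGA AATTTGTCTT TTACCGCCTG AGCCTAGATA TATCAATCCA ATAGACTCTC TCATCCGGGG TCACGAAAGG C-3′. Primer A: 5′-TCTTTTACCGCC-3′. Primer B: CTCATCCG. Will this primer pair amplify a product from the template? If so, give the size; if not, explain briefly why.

Primer A (TCTTTTACCGCC) matches the top strand at positions 27–38 (3' end points downstream).
Primer B (CTCATCCG) also matches the top strand directly, at positions 70–77 — its reverse complement CGGATGAG is not present.
Both primers anneal to the bottom strand with 3' ends pointing the same way, so neither can prime synthesis back toward the other.

No product — both primers anneal to the same strand and extend in the same direction.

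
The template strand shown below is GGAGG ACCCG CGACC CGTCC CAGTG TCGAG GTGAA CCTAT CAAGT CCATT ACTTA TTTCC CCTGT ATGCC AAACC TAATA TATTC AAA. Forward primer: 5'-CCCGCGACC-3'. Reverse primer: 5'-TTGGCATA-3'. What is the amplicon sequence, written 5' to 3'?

5'-CCCGCGACCCGTCCCAGTGTCGAGGTGAACCTATCAAGTCCATTACTTATTTCCCCTGTATGCCAA-3'

The forward primer matches the template at positions 7–15.
Reverse complement of the reverse primer: TATGCCAA. This occurs on the top strand at positions 65–72.
The product is the template from position 7 through 72 (66 bp).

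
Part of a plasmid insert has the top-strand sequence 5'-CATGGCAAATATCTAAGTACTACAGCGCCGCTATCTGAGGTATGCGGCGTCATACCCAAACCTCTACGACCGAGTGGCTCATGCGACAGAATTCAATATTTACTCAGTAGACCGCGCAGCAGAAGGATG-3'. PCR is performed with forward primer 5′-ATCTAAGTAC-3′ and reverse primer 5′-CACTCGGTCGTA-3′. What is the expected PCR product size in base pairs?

The forward primer matches the template at positions 11–20.
Reverse complement of the reverse primer: TACGACCGAGTG. This occurs on the top strand at positions 65–76.
Product length = (reverse-primer end) − (forward-primer start) + 1 = 76 − 11 + 1 = 66 bp.

66 bp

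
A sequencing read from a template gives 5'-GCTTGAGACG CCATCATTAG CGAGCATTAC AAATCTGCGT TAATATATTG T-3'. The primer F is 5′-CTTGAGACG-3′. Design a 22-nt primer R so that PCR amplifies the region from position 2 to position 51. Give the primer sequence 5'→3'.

5'-ACAATATATTAACGCAGATTTG-3'

The product's 3' end on the top strand is position 51.
The reverse primer anneals to the top strand over positions 30–51, i.e. to CAAATCTGCGTTAATATATTGT.
Its sequence written 5'→3' is the reverse complement: ACAATATATTAACGCAGATTTG.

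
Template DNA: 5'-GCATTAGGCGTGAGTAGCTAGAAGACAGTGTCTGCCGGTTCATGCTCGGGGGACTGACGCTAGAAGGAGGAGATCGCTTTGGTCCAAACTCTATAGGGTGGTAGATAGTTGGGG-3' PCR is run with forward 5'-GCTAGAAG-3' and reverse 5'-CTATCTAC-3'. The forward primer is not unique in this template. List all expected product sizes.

92 bp, 50 bp

The forward primer GCTAGAAG matches the top strand at positions 17–24, 59–66.
The reverse primer's reverse complement is GTAGATAG, matching at positions 101–108.
Each forward site pairs with the reverse site to give a product ending at position 108: sizes 92, 50 bp.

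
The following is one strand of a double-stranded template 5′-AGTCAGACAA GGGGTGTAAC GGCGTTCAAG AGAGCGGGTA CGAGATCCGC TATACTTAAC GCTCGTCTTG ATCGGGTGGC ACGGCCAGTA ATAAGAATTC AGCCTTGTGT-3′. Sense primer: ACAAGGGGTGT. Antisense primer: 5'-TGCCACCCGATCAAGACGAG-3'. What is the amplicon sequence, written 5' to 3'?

Scanning the template, ACAAGGGGTGT occurs at positions 7–17; this primer anneals to the bottom strand there with its 3' end pointing downstream.
Reverse complement of the reverse primer: CTCGTCTTGATCGGGTGGCA. This occurs on the top strand at positions 62–81.
The product is the template from position 7 through 81 (75 bp).

5'-ACAAGGGGTGTAACGGCGTTCAAGAGAGCGGGTACGAGATCCGCTATACTTAACGCTCGTCTTGATCGGGTGGCA-3'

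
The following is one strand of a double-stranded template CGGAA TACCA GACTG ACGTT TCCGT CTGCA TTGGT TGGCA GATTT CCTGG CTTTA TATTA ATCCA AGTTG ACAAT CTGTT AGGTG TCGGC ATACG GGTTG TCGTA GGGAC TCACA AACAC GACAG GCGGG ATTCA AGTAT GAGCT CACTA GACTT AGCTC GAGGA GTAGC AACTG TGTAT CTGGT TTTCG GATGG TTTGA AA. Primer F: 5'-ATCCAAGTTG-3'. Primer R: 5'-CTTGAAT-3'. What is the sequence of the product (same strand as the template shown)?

Forward primer ATCCAAGTTG is found on the top strand at positions 61–70.
Taking the reverse complement of CTTGAAT gives ATTCAAG, found at positions 131–137 on the template; the primer anneals here to the top strand with its 3' end pointing upstream.
The product is the template from position 61 through 137 (77 bp).

5'-ATCCAAGTTGACAATCTGTTAGGTGTCGGCATACGGGTTGTCGTAGGGACTCACAAACACGACAGGCGGGATTCAAG-3'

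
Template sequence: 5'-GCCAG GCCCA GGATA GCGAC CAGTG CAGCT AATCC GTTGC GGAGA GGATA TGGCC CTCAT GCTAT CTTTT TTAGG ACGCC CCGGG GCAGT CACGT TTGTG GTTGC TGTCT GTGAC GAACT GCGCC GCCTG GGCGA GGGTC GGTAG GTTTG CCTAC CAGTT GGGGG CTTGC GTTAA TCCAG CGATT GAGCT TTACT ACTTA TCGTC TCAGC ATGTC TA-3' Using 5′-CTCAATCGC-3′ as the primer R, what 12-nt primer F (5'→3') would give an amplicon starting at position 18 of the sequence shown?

5'-GACCAGTGCAGC-3'

The reverse primer's reverse complement GCGATTGAG matches the template at positions 180–188; the product starts at position 18.
The forward primer is identical to the top strand over positions 18–29: GACCAGTGCAGC.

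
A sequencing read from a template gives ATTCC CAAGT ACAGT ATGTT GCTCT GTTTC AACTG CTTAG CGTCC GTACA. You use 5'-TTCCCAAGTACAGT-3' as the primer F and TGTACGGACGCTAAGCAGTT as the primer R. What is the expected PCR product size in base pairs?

Scanning the template, TTCCCAAGTACAGT occurs at positions 2–15; this primer anneals to the bottom strand there with its 3' end pointing downstream.
The reverse primer's reverse complement is AACTGCTTAGCGTCCGTACA, which matches the template at positions 31–50.
Amplicon spans positions 2–50: 49 bp.

49 bp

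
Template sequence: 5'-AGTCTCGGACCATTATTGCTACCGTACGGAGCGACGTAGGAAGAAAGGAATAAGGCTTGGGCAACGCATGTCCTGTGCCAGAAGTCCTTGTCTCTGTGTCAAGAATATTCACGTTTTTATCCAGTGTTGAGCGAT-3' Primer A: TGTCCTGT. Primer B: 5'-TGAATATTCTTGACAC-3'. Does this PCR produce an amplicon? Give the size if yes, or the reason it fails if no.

Yes — a 43 bp product.

Primer A (TGTCCTGT) matches the top strand at positions 69–76; it acts as a forward primer.
Primer B's reverse complement is GTGTCAAGAATATTCA, matching the top strand at positions 96–111; it acts as a reverse primer.
The 3' ends face each other across positions 69–111, giving a 43 bp product.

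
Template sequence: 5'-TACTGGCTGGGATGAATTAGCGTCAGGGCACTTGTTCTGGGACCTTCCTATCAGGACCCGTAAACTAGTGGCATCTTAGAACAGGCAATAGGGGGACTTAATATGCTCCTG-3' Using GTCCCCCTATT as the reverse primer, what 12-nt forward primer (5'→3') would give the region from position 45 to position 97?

The reverse primer's reverse complement AATAGGGGGAC matches the template at positions 87–97; the product starts at position 45.
The forward primer is identical to the top strand over positions 45–56: TTCCTATCAGGA.

5'-TTCCTATCAGGA-3'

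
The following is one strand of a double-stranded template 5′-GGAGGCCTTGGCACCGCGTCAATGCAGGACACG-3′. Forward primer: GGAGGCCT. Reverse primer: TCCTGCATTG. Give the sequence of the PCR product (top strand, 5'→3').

5'-GGAGGCCTTGGCACCGCGTCAATGCAGGA-3'

Forward primer GGAGGCCT is found on the top strand at positions 1–8.
The reverse primer's reverse complement is CAATGCAGGA, which matches the template at positions 20–29.
The product is the template from position 1 through 29 (29 bp).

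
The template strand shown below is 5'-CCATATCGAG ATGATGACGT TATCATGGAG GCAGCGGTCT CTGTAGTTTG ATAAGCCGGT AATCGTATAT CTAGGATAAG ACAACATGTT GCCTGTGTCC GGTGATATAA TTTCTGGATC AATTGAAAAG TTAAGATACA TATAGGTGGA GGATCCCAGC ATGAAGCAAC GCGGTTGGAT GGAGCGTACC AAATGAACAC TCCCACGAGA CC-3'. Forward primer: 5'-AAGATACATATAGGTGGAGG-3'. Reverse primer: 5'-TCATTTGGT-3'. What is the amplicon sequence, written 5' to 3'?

The forward primer matches the template at positions 133–152.
The reverse primer's reverse complement is ACCAAATGA, which matches the template at positions 188–196.
The product is the template from position 133 through 196 (64 bp).

5'-AAGATACATATAGGTGGAGGATCCCAGCATGAAGCAACGCGGTTGGATGGAGCGTACCAAATGA-3'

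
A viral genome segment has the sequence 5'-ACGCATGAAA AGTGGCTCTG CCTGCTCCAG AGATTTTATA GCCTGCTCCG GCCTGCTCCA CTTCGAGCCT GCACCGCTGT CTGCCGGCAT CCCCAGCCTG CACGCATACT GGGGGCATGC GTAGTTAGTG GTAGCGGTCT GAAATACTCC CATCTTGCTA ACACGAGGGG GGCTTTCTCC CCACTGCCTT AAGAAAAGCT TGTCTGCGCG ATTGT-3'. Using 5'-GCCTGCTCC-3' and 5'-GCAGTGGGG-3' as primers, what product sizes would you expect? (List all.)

The forward primer GCCTGCTCC matches the top strand at positions 20–28, 41–49, 51–59.
The reverse primer's reverse complement is CCCCACTGC, matching at positions 179–187.
Each forward site pairs with the reverse site to give a product ending at position 187: sizes 168, 147, 137 bp.

168 bp, 147 bp, 137 bp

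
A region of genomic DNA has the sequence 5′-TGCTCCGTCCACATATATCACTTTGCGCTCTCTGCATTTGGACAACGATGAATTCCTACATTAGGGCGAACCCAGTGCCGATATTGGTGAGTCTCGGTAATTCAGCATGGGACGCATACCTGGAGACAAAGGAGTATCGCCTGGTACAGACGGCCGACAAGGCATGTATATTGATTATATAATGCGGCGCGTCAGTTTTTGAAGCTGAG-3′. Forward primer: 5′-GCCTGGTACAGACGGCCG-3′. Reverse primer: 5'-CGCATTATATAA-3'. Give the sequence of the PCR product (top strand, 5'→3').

Scanning the template, GCCTGGTACAGACGGCCG occurs at positions 139–156; this primer anneals to the bottom strand there with its 3' end pointing downstream.
Reverse complement of the reverse primer: TTATATAATGCG. This occurs on the top strand at positions 175–186.
The product is the template from position 139 through 186 (48 bp).

5'-GCCTGGTACAGACGGCCGACAAGGCATGTATATTGATTATATAATGCG-3'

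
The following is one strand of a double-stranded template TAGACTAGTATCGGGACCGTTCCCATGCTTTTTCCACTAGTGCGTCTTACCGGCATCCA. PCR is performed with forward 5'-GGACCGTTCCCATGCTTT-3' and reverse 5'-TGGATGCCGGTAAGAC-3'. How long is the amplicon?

Forward primer GGACCGTTCCCATGCTTT is found on the top strand at positions 14–31.
The reverse primer's reverse complement is GTCTTACCGGCATCCA, which matches the template at positions 44–59.
Amplicon spans positions 14–59: 46 bp.

46 bp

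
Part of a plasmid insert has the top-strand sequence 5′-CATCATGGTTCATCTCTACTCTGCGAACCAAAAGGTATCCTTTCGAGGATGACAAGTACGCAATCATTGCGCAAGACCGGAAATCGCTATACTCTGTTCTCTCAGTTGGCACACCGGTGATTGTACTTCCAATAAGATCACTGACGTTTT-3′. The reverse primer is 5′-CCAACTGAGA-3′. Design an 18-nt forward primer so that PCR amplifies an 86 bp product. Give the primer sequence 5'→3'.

5'-CGAACCAAAAGGTATCCT-3'

The reverse primer's reverse complement TCTCAGTTGG matches the template at positions 100–109, so the product ends at position 109.
An 86 bp product then starts at position 109 − 86 + 1 = 24.
The forward primer is identical to the top strand there: CGAACCAAAAGGTATCCT.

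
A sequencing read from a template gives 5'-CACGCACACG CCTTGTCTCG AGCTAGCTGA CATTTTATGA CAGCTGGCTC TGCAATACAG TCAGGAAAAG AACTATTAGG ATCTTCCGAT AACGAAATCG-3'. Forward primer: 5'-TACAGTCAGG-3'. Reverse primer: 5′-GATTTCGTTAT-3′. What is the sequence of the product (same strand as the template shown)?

5'-TACAGTCAGGAAAAGAACTATTAGGATCTTCCGATAACGAAATC-3'

Forward primer TACAGTCAGG is found on the top strand at positions 56–65.
The reverse primer's reverse complement is ATAACGAAATC, which matches the template at positions 89–99.
The product is the template from position 56 through 99 (44 bp).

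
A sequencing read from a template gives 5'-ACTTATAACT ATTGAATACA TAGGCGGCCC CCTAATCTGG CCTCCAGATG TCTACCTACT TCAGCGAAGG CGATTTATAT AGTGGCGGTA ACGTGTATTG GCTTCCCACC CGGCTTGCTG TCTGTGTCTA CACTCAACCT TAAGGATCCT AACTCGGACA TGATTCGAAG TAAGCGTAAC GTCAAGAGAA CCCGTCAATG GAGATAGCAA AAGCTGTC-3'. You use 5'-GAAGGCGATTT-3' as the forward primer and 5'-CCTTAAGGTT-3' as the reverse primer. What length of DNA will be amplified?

80 bp

The forward primer matches the template at positions 66–76.
The reverse primer's reverse complement is AACCTTAAGG, which matches the template at positions 136–145.
The product runs from position 66 to position 145, so its length is 145 − 66 + 1 = 80 bp.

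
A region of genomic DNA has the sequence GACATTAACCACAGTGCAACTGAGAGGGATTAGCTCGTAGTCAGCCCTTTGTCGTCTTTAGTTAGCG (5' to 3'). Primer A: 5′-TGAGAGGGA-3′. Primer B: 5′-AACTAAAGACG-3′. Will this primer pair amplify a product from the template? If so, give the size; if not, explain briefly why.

Primer A (TGAGAGGGA) matches the top strand at positions 21–29; it acts as a forward primer.
Primer B's reverse complement is CGTCTTTAGTT, matching the top strand at positions 53–63; it acts as a reverse primer.
The 3' ends face each other across positions 21–63, giving a 43 bp product.

Yes — a 43 bp product.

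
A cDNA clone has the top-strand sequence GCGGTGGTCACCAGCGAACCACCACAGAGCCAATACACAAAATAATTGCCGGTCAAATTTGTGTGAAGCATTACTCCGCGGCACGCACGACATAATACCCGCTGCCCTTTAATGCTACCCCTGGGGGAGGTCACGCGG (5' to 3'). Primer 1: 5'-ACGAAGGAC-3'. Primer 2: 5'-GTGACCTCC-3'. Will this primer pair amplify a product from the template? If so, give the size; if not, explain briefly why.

No product — primer 1 has no binding site in the template.

Primer 1 (ACGAAGGAC) does not match the top strand, and its reverse complement GTCCTTCGT does not match either.
With no annealing site for primer 1, no amplification occurs.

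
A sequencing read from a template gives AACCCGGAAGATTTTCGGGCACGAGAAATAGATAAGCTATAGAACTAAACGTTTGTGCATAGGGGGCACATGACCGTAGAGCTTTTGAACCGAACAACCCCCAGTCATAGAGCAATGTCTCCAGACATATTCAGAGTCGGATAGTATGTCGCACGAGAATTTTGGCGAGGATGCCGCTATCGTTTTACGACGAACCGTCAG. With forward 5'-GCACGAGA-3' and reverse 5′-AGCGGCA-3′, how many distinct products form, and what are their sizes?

The forward primer GCACGAGA matches the top strand at positions 19–26, 151–158.
The reverse primer's reverse complement is TGCCGCT, matching at positions 172–178.
Each forward site pairs with the reverse site to give a product ending at position 178: sizes 160, 28 bp.

Two products: 160 bp, 28 bp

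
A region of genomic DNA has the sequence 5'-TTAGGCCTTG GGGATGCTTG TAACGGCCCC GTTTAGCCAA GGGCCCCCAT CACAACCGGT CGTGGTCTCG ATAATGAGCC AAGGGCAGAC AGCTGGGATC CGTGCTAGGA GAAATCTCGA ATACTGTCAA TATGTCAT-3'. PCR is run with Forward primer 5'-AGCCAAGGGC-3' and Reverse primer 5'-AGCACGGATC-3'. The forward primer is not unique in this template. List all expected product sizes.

The forward primer AGCCAAGGGC matches the top strand at positions 35–44, 77–86.
The reverse primer's reverse complement is GATCCGTGCT, matching at positions 97–106.
Each forward site pairs with the reverse site to give a product ending at position 106: sizes 72, 30 bp.

72 bp, 30 bp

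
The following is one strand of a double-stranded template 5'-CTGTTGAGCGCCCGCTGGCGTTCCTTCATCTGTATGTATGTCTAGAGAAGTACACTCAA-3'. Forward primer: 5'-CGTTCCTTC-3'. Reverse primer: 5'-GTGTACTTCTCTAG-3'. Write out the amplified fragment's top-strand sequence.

5'-CGTTCCTTCATCTGTATGTATGTCTAGAGAAGTACAC-3'

The forward primer matches the template at positions 19–27.
Reverse complement of the reverse primer: CTAGAGAAGTACAC. This occurs on the top strand at positions 42–55.
The product is the template from position 19 through 55 (37 bp).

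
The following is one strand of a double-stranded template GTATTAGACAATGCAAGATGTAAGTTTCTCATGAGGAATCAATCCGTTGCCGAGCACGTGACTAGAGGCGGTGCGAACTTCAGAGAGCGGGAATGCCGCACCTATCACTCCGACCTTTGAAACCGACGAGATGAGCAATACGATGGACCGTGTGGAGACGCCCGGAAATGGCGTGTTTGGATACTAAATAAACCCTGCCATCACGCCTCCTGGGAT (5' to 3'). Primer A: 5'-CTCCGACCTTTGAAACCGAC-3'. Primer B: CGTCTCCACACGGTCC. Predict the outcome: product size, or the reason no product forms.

Primer A (CTCCGACCTTTGAAACCGAC) matches the top strand at positions 108–127; it acts as a forward primer.
Primer B's reverse complement is GGACCGTGTGGAGACG, matching the top strand at positions 145–160; it acts as a reverse primer.
The 3' ends face each other across positions 108–160, giving a 53 bp product.

Yes — a 53 bp product.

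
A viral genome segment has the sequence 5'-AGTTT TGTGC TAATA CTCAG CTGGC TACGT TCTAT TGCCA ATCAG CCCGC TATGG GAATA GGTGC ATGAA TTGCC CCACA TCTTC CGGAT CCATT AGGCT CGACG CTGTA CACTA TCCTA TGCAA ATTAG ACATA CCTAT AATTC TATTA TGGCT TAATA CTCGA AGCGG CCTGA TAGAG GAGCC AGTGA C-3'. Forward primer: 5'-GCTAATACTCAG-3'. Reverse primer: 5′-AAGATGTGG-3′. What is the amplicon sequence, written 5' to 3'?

5'-GCTAATACTCAGCTGGCTACGTTCTATTGCCAATCAGCCCGCTATGGGAATAGGTGCATGAATTGCCCCACATCTT-3'

The forward primer matches the template at positions 9–20.
Reverse complement of the reverse primer: CCACATCTT. This occurs on the top strand at positions 76–84.
The product is the template from position 9 through 84 (76 bp).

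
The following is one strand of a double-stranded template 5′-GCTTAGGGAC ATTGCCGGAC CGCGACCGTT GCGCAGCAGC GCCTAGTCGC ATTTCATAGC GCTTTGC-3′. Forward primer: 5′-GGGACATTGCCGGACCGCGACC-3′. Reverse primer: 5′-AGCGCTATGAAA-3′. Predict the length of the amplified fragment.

58 bp

Scanning the template, GGGACATTGCCGGACCGCGACC occurs at positions 6–27; this primer anneals to the bottom strand there with its 3' end pointing downstream.
The reverse primer's reverse complement is TTTCATAGCGCT, which matches the template at positions 52–63.
The product runs from position 6 to position 63, so its length is 63 − 6 + 1 = 58 bp.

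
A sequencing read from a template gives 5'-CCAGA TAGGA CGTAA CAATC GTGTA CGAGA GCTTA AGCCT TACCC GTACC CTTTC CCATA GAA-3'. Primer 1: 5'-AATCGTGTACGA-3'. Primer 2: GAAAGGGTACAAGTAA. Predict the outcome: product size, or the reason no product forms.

Primer 2 (GAAAGGGTACAAGTAA) does not match the top strand, and its reverse complement TTACTTGTACCCTTTC does not match either.
With no annealing site for primer 2, no amplification occurs.

No product — primer 2 has no binding site in the template.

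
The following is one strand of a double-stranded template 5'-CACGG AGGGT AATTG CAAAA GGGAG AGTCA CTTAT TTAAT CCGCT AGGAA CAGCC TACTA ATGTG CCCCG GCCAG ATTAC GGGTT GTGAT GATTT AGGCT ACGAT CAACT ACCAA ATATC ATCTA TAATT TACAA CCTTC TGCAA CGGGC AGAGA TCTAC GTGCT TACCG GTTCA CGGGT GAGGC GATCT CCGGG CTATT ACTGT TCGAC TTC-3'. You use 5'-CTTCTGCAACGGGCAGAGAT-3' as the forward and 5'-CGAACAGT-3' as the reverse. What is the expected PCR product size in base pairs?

72 bp

The forward primer matches the template at positions 137–156.
Taking the reverse complement of CGAACAGT gives ACTGTTCG, found at positions 201–208 on the template; the primer anneals here to the top strand with its 3' end pointing upstream.
Amplicon spans positions 137–208: 72 bp.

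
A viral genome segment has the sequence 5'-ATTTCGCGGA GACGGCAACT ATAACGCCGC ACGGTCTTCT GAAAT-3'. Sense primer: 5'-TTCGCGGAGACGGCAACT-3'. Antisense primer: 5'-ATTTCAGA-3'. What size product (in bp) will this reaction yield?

43 bp

Forward primer TTCGCGGAGACGGCAACT is found on the top strand at positions 3–20.
The reverse primer's reverse complement is TCTGAAAT, which matches the template at positions 38–45.
The product runs from position 3 to position 45, so its length is 45 − 3 + 1 = 43 bp.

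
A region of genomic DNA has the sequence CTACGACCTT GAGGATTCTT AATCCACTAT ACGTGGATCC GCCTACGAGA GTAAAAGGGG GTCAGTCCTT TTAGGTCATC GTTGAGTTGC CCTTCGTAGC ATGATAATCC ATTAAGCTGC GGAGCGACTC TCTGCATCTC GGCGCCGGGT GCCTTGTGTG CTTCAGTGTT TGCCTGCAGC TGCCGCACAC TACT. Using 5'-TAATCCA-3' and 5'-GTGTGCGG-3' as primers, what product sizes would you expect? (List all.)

171 bp, 86 bp

The forward primer TAATCCA matches the top strand at positions 20–26, 105–111.
The reverse primer's reverse complement is CCGCACAC, matching at positions 183–190.
Each forward site pairs with the reverse site to give a product ending at position 190: sizes 171, 86 bp.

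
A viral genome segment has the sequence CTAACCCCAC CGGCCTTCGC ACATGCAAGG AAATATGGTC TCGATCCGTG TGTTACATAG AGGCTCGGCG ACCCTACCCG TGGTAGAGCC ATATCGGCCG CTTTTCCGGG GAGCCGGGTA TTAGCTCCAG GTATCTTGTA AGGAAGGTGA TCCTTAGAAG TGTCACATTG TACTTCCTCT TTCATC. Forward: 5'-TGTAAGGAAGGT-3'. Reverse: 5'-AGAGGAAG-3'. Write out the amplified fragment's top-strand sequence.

The forward primer matches the template at positions 137–148.
Taking the reverse complement of AGAGGAAG gives CTTCCTCT, found at positions 173–180 on the template; the primer anneals here to the top strand with its 3' end pointing upstream.
The product is the template from position 137 through 180 (44 bp).

5'-TGTAAGGAAGGTGATCCTTAGAAGTGTCACATTGTACTTCCTCT-3'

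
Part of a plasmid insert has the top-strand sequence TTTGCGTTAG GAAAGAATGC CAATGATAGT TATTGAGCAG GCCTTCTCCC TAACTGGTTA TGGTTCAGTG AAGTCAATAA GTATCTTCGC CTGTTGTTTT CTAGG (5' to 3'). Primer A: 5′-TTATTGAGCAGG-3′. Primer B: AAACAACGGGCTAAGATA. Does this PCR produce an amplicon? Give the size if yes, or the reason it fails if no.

No product — primer B has no binding site in the template.

Primer B (AAACAACGGGCTAAGATA) does not match the top strand, and its reverse complement TATCTTAGCCCGTTGTTT does not match either.
With no annealing site for primer B, no amplification occurs.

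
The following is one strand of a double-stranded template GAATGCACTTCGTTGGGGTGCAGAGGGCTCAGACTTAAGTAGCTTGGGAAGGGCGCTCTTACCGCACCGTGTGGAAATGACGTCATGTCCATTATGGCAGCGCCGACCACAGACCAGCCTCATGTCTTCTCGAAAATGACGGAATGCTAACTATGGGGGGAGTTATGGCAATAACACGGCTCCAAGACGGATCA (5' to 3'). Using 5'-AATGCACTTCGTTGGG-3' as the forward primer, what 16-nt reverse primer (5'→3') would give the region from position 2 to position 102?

The product's 3' end on the top strand is position 102.
The reverse primer anneals to the top strand over positions 87–102, i.e. to GTCCATTATGGCAGCG.
Its sequence written 5'→3' is the reverse complement: CGCTGCCATAATGGAC.

5'-CGCTGCCATAATGGAC-3'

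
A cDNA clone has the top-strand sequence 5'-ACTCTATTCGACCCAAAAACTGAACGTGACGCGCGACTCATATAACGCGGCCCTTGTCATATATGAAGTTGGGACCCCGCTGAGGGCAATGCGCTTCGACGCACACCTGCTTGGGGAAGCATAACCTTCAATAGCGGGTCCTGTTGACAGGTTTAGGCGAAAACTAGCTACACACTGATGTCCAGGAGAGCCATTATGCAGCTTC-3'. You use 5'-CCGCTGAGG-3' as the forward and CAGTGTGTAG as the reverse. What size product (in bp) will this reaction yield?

101 bp

Scanning the template, CCGCTGAGG occurs at positions 77–85; this primer anneals to the bottom strand there with its 3' end pointing downstream.
Taking the reverse complement of CAGTGTGTAG gives CTACACACTG, found at positions 168–177 on the template; the primer anneals here to the top strand with its 3' end pointing upstream.
Amplicon spans positions 77–177: 101 bp.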